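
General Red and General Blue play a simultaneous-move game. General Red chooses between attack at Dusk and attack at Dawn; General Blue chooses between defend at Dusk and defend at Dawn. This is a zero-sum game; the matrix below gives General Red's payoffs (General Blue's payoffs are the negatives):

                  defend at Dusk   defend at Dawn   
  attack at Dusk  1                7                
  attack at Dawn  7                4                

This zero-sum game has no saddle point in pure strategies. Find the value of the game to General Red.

v = 5

For General Red to be willing to mix, General Red must be indifferent between attack at Dusk and attack at Dawn, which pins down General Blue's mix.
  General Red's payoff from attack at Dusk: q·1 + (1−q)·7 = -6q + 7
  General Red's payoff from attack at Dawn: q·7 + (1−q)·4 = 3q + 4
  -6q + 7 = 3q + 4  ⇒  -9q = -3  ⇒  q = 1/3.
The value is General Red's expected payoff against this mix (using attack at Dusk): (1/3)·1 + (2/3)·7 = 5.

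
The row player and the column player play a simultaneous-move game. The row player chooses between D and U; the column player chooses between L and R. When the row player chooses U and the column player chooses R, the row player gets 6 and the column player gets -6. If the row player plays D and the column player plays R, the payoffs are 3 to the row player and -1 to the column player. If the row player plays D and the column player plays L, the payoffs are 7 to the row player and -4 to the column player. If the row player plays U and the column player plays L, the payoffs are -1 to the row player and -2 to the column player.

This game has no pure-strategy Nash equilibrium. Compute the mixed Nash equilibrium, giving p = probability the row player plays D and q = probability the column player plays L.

p = 4/7, q = 3/11

Set the column player's expected payoff from L equal to that from R:
  the column player's payoff from L: p·(-4) + (1−p)·(-2) = -2p - 2
  the column player's payoff from R: p·(-1) + (1−p)·(-6) = 5p - 6
  -2p - 2 = 5p - 6  ⇒  -7p = -4  ⇒  p = 4/7.
In a mixed equilibrium the row player is indifferent between D and U; this condition fixes q.
  the row player's payoff to D: q·7 + (1−q)·3 = 4q + 3
  the row player's payoff to U: q·(-1) + (1−q)·6 = -7q + 6
  4q + 3 = -7q + 6  ⇒  11q = 3  ⇒  q = 3/11.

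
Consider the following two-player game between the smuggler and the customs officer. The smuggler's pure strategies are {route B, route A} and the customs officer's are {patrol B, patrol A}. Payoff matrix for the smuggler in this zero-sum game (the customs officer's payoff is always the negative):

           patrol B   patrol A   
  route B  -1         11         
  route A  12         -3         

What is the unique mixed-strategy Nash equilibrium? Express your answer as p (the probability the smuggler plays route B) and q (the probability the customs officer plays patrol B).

p = 5/9, q = 14/27

The customs officer's indifference between patrol B and patrol A determines the smuggler's mixing probability p:
  the customs officer's payoff to patrol B: p·1 + (1−p)·(-12) = 13p - 12
  the customs officer's payoff to patrol A: p·(-11) + (1−p)·3 = -14p + 3
  13p - 12 = -14p + 3  ⇒  27p = 15  ⇒  p = 5/9.
The smuggler's indifference between route B and route A determines the customs officer's mixing probability q:
  the smuggler's payoff from route B: q·(-1) + (1−q)·11 = -12q + 11
  the smuggler's payoff from route A: q·12 + (1−q)·(-3) = 15q - 3
  -12q + 11 = 15q - 3  ⇒  -27q = -14  ⇒  q = 14/27.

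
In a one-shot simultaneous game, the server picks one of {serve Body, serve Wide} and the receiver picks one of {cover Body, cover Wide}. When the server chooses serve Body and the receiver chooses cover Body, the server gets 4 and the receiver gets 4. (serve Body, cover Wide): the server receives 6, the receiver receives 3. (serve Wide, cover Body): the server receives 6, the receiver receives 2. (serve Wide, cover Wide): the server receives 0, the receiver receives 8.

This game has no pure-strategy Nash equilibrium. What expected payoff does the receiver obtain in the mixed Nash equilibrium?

26/7

The server's mix must leave the receiver indifferent between cover Body and cover Wide.
  the receiver's payoff to cover Body: p·4 + (1−p)·2 = 2p + 2
  the receiver's payoff to cover Wide: p·3 + (1−p)·8 = -5p + 8
  2p + 2 = -5p + 8  ⇒  7p = 6  ⇒  p = 6/7.
At equilibrium the receiver is indifferent across columns, so the receiver's payoff equals the payoff from cover Body: (6/7)·4 + (1/7)·2 = 26/7.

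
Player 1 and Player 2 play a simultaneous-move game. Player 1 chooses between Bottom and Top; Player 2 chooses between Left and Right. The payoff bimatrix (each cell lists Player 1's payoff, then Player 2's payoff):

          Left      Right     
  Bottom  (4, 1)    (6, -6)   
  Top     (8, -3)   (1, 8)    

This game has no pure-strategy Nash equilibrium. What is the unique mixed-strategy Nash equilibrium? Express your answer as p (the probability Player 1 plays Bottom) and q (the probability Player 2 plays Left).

p = 11/18, q = 5/9

In a mixed equilibrium Player 2 is indifferent between Left and Right; this condition fixes p.
  Player 2's expected payoff from Left: p·1 + (1−p)·(-3) = 4p - 3
  Player 2's expected payoff from Right: p·(-6) + (1−p)·8 = -14p + 8
  4p - 3 = -14p + 8  ⇒  18p = 11  ⇒  p = 11/18.
For Player 1 to be willing to mix, Player 1 must be indifferent between Bottom and Top, which pins down Player 2's mix.
  Player 1's payoff to Bottom: q·4 + (1−q)·6 = -2q + 6
  Player 1's payoff to Top: q·8 + (1−q)·1 = 7q + 1
  -2q + 6 = 7q + 1  ⇒  -9q = -5  ⇒  q = 5/9.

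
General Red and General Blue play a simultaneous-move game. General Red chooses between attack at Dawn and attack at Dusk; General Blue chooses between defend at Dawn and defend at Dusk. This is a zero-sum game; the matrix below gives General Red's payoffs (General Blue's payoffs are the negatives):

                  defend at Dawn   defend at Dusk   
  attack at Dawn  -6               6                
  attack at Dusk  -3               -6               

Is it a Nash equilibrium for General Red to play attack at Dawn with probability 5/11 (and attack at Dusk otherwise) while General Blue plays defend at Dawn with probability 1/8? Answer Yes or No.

Given General Red's mix p = 5/11, General Blue's payoff from defend at Dawn is 48/11 but from defend at Dusk is 6/11. General Blue strictly prefers defend at Dawn, so General Blue would not mix.
So the proposed profile is not a Nash equilibrium.

No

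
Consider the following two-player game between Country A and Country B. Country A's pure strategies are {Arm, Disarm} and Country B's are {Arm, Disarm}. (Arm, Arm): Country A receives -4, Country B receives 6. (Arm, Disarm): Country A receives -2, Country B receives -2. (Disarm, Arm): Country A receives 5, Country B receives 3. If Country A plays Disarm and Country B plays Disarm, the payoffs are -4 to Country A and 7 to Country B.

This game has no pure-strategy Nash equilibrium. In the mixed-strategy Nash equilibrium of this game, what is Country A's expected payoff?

Country A's indifference between Arm and Disarm determines Country B's mixing probability q:
  Country A's expected payoff from Arm: q·(-4) + (1−q)·(-2) = -2q - 2
  Country A's expected payoff from Disarm: q·5 + (1−q)·(-4) = 9q - 4
  -2q - 2 = 9q - 4  ⇒  -11q = -2  ⇒  q = 2/11.
At equilibrium Country A is indifferent across rows, so Country A's payoff equals the payoff from Arm: (2/11)·(-4) + (9/11)·(-2) = -26/11.

-26/11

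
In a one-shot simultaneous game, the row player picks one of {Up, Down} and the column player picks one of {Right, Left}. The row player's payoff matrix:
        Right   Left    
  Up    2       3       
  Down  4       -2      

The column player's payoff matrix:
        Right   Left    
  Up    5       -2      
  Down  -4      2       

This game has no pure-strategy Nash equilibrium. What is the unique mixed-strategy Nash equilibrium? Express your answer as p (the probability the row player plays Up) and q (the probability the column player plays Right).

In a mixed equilibrium the column player is indifferent between Right and Left; this condition fixes p.
  the column player's payoff from Right: p·5 + (1−p)·(-4) = 9p - 4
  the column player's payoff from Left: p·(-2) + (1−p)·2 = -4p + 2
  9p - 4 = -4p + 2  ⇒  13p = 6  ⇒  p = 6/13.
The column player's mix must leave the row player indifferent between Up and Down.
  the row player's payoff from Up: q·2 + (1−q)·3 = -q + 3
  the row player's payoff from Down: q·4 + (1−q)·(-2) = 6q - 2
  -q + 3 = 6q - 2  ⇒  -7q = -5  ⇒  q = 5/7.

p = 6/13, q = 5/7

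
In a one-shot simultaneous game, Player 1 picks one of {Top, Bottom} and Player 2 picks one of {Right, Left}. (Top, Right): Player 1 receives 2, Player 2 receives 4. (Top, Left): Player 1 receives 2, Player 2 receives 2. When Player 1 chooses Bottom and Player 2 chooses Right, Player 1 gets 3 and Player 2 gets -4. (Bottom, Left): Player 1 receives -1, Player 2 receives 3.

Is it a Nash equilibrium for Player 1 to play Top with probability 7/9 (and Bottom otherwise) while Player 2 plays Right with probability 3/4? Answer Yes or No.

Check Player 2's indifference given Player 1's mix p = 7/9:
  payoff from Right = 20/9; payoff from Left = 20/9 — equal.
Check Player 1's indifference given Player 2's mix q = 3/4:
  payoff from Top = 2; payoff from Bottom = 2 — equal.
Both players are indifferent, so neither can profitably deviate.

Yes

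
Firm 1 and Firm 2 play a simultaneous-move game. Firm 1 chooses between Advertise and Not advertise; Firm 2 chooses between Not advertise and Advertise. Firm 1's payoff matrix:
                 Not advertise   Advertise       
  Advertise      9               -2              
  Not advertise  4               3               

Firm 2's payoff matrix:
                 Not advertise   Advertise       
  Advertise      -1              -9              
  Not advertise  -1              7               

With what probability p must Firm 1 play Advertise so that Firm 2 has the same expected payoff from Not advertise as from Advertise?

Firm 1's mix must leave Firm 2 indifferent between Not advertise and Advertise.
  Firm 2's payoff to Not advertise: p·(-1) + (1−p)·(-1) = -1
  Firm 2's payoff to Advertise: p·(-9) + (1−p)·7 = -16p + 7
  -1 = -16p + 7  ⇒  16p = 8  ⇒  p = 1/2.

p = 1/2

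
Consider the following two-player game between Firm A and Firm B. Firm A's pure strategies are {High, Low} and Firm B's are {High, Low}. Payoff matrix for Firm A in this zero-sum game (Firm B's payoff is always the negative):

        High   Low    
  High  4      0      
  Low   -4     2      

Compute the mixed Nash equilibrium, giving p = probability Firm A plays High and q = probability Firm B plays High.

Firm A's mix must leave Firm B indifferent between High and Low.
  Firm B's payoff from High: p·(-4) + (1−p)·4 = -8p + 4
  Firm B's payoff from Low: p·0 + (1−p)·(-2) = 2p - 2
  -8p + 4 = 2p - 2  ⇒  -10p = -6  ⇒  p = 3/5.
Firm B's mix must leave Firm A indifferent between High and Low.
  Firm A's expected payoff from High: q·4 + (1−q)·0 = 4q
  Firm A's expected payoff from Low: q·(-4) + (1−q)·2 = -6q + 2
  4q = -6q + 2  ⇒  10q = 2  ⇒  q = 1/5.

p = 3/5, q = 1/5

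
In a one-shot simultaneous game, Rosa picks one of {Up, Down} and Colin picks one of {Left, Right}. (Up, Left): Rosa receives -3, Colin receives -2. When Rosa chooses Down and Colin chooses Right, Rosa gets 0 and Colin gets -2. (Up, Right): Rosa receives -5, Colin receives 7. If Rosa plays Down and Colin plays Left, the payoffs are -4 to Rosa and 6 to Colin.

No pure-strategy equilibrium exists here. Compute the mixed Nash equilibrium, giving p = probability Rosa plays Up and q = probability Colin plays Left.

p = 8/17, q = 5/6

For Colin to be willing to mix, Colin must be indifferent between Left and Right, which pins down Rosa's mix.
  Colin's expected payoff from Left: p·(-2) + (1−p)·6 = -8p + 6
  Colin's expected payoff from Right: p·7 + (1−p)·(-2) = 9p - 2
  -8p + 6 = 9p - 2  ⇒  -17p = -8  ⇒  p = 8/17.
Set Rosa's expected payoff from Up equal to that from Down:
  Rosa's payoff to Up: q·(-3) + (1−q)·(-5) = 2q - 5
  Rosa's payoff to Down: q·(-4) + (1−q)·0 = -4q
  2q - 5 = -4q  ⇒  6q = 5  ⇒  q = 5/6.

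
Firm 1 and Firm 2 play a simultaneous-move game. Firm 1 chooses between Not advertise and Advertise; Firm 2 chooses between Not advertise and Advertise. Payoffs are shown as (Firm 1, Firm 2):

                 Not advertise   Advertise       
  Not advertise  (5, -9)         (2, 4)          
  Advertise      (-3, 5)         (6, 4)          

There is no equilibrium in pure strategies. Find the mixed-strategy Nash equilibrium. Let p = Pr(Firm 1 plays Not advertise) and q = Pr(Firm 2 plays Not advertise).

In a mixed equilibrium Firm 2 is indifferent between Not advertise and Advertise; this condition fixes p.
  Firm 2's payoff to Not advertise: p·(-9) + (1−p)·5 = -14p + 5
  Firm 2's payoff to Advertise: p·4 + (1−p)·4 = 4
  -14p + 5 = 4  ⇒  -14p = -1  ⇒  p = 1/14.
Set Firm 1's expected payoff from Not advertise equal to that from Advertise:
  Firm 1's payoff to Not advertise: q·5 + (1−q)·2 = 3q + 2
  Firm 1's payoff to Advertise: q·(-3) + (1−q)·6 = -9q + 6
  3q + 2 = -9q + 6  ⇒  12q = 4  ⇒  q = 1/3.

p = 1/14, q = 1/3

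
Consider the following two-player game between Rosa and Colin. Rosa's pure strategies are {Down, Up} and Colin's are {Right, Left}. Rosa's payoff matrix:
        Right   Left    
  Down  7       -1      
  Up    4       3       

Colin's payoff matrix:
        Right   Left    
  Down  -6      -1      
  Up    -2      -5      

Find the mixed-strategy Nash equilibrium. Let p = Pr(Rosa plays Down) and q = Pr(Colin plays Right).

p = 3/8, q = 4/7

Rosa's mix must leave Colin indifferent between Right and Left.
  Colin's expected payoff from Right: p·(-6) + (1−p)·(-2) = -4p - 2
  Colin's expected payoff from Left: p·(-1) + (1−p)·(-5) = 4p - 5
  -4p - 2 = 4p - 5  ⇒  -8p = -3  ⇒  p = 3/8.
For Rosa to be willing to mix, Rosa must be indifferent between Down and Up, which pins down Colin's mix.
  Rosa's expected payoff from Down: q·7 + (1−q)·(-1) = 8q - 1
  Rosa's expected payoff from Up: q·4 + (1−q)·3 = q + 3
  8q - 1 = q + 3  ⇒  7q = 4  ⇒  q = 4/7.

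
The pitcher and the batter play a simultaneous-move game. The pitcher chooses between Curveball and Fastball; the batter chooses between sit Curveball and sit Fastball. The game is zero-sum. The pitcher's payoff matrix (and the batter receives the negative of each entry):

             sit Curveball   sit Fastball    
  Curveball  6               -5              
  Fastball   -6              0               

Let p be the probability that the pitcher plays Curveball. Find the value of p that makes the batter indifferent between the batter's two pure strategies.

Set the batter's expected payoff from sit Curveball equal to that from sit Fastball:
  the batter's payoff from sit Curveball: p·(-6) + (1−p)·6 = -12p + 6
  the batter's payoff from sit Fastball: p·5 + (1−p)·0 = 5p
  -12p + 6 = 5p  ⇒  -17p = -6  ⇒  p = 6/17.

p = 6/17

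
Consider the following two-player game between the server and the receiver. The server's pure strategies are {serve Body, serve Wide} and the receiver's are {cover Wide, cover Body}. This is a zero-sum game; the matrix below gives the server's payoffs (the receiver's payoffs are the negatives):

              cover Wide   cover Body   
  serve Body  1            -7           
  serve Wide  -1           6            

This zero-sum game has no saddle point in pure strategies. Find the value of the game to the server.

For the server to be willing to mix, the server must be indifferent between serve Body and serve Wide, which pins down the receiver's mix.
  the server's payoff from serve Body: q·1 + (1−q)·(-7) = 8q - 7
  the server's payoff from serve Wide: q·(-1) + (1−q)·6 = -7q + 6
  8q - 7 = -7q + 6  ⇒  15q = 13  ⇒  q = 13/15.
The value is the server's expected payoff against this mix (using serve Body): (13/15)·1 + (2/15)·(-7) = -1/15.

v = -1/15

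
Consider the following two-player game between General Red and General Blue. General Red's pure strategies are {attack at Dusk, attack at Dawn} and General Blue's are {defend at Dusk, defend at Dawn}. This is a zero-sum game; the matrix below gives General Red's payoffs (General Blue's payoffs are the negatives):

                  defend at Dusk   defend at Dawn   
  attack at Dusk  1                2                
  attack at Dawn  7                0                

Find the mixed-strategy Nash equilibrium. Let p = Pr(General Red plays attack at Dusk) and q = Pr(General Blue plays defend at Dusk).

Set General Blue's expected payoff from defend at Dusk equal to that from defend at Dawn:
  General Blue's payoff from defend at Dusk: p·(-1) + (1−p)·(-7) = 6p - 7
  General Blue's payoff from defend at Dawn: p·(-2) + (1−p)·0 = -2p
  6p - 7 = -2p  ⇒  8p = 7  ⇒  p = 7/8.
In a mixed equilibrium General Red is indifferent between attack at Dusk and attack at Dawn; this condition fixes q.
  General Red's payoff to attack at Dusk: q·1 + (1−q)·2 = -q + 2
  General Red's payoff to attack at Dawn: q·7 + (1−q)·0 = 7q
  -q + 2 = 7q  ⇒  -8q = -2  ⇒  q = 1/4.

p = 7/8, q = 1/4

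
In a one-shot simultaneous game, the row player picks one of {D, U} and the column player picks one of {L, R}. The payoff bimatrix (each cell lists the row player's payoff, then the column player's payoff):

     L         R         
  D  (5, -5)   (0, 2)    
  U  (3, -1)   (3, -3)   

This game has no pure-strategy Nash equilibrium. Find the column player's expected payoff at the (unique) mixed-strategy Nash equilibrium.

Set the column player's expected payoff from L equal to that from R:
  the column player's expected payoff from L: p·(-5) + (1−p)·(-1) = -4p - 1
  the column player's expected payoff from R: p·2 + (1−p)·(-3) = 5p - 3
  -4p - 1 = 5p - 3  ⇒  -9p = -2  ⇒  p = 2/9.
At equilibrium the column player is indifferent across columns, so the column player's payoff equals the payoff from L: (2/9)·(-5) + (7/9)·(-1) = -17/9.

-17/9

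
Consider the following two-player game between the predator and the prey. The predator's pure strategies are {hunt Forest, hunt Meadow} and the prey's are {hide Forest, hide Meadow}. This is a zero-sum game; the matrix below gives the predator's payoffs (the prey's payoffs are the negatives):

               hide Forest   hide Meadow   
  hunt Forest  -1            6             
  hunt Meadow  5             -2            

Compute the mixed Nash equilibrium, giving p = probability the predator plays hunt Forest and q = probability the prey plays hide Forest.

In a mixed equilibrium the prey is indifferent between hide Forest and hide Meadow; this condition fixes p.
  the prey's payoff from hide Forest: p·1 + (1−p)·(-5) = 6p - 5
  the prey's payoff from hide Meadow: p·(-6) + (1−p)·2 = -8p + 2
  6p - 5 = -8p + 2  ⇒  14p = 7  ⇒  p = 1/2.
The predator's indifference between hunt Forest and hunt Meadow determines the prey's mixing probability q:
  the predator's payoff to hunt Forest: q·(-1) + (1−q)·6 = -7q + 6
  the predator's payoff to hunt Meadow: q·5 + (1−q)·(-2) = 7q - 2
  -7q + 6 = 7q - 2  ⇒  -14q = -8  ⇒  q = 4/7.

p = 1/2, q = 4/7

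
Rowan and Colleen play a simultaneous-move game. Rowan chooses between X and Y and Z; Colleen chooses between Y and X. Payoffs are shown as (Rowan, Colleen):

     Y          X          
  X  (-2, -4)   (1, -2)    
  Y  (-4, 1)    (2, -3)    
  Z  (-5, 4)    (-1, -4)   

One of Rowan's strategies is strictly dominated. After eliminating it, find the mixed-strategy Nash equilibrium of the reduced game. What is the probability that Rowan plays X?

Rowan's strategy Z is strictly dominated by X: -2 > -5 and 1 > -1. Eliminate Z.
Colleen's indifference between Y and X determines Rowan's mixing probability p:
  Colleen's payoff to Y: p·(-4) + (1−p)·1 = -5p + 1
  Colleen's payoff to X: p·(-2) + (1−p)·(-3) = p - 3
  -5p + 1 = p - 3  ⇒  -6p = -4  ⇒  p = 2/3.

p = 2/3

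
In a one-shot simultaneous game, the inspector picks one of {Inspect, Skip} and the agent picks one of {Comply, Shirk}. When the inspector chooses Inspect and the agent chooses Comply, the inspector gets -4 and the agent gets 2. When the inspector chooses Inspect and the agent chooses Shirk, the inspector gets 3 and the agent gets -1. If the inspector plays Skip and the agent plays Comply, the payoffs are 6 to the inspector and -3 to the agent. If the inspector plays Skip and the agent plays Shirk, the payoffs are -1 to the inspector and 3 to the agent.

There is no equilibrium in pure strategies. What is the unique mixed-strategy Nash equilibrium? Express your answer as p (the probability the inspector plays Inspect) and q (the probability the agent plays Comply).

p = 2/3, q = 2/7

Set the agent's expected payoff from Comply equal to that from Shirk:
  the agent's payoff from Comply: p·2 + (1−p)·(-3) = 5p - 3
  the agent's payoff from Shirk: p·(-1) + (1−p)·3 = -4p + 3
  5p - 3 = -4p + 3  ⇒  9p = 6  ⇒  p = 2/3.
The inspector's indifference between Inspect and Skip determines the agent's mixing probability q:
  the inspector's payoff to Inspect: q·(-4) + (1−q)·3 = -7q + 3
  the inspector's payoff to Skip: q·6 + (1−q)·(-1) = 7q - 1
  -7q + 3 = 7q - 1  ⇒  -14q = -4  ⇒  q = 2/7.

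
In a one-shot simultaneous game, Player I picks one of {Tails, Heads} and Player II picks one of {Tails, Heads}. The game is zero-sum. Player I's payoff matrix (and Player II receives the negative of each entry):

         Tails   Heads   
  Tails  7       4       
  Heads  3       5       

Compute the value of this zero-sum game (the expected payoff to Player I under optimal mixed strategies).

Player I's indifference between Tails and Heads determines Player II's mixing probability q:
  Player I's expected payoff from Tails: q·7 + (1−q)·4 = 3q + 4
  Player I's expected payoff from Heads: q·3 + (1−q)·5 = -2q + 5
  3q + 4 = -2q + 5  ⇒  5q = 1  ⇒  q = 1/5.
The value is Player I's expected payoff against this mix (using Tails): (1/5)·7 + (4/5)·4 = 23/5.

v = 23/5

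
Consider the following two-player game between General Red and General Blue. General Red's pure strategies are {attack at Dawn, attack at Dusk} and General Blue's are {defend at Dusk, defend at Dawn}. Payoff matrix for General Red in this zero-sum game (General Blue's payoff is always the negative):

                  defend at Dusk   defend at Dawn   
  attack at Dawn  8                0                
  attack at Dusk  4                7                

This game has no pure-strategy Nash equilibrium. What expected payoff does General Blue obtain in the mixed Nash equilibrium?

-56/11

For General Blue to be willing to mix, General Blue must be indifferent between defend at Dusk and defend at Dawn, which pins down General Red's mix.
  General Blue's expected payoff from defend at Dusk: p·(-8) + (1−p)·(-4) = -4p - 4
  General Blue's expected payoff from defend at Dawn: p·0 + (1−p)·(-7) = 7p - 7
  -4p - 4 = 7p - 7  ⇒  -11p = -3  ⇒  p = 3/11.
At equilibrium General Blue is indifferent across columns, so General Blue's payoff equals the payoff from defend at Dusk: (3/11)·(-8) + (8/11)·(-4) = -56/11.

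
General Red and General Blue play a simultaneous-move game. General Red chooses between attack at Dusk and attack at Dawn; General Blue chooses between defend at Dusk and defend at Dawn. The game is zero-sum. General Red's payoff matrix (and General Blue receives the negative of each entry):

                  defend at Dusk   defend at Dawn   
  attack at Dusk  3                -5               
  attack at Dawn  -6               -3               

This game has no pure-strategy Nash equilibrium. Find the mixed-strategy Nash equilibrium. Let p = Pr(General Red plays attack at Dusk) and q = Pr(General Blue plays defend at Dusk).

p = 3/11, q = 2/11

General Blue's indifference between defend at Dusk and defend at Dawn determines General Red's mixing probability p:
  General Blue's payoff to defend at Dusk: p·(-3) + (1−p)·6 = -9p + 6
  General Blue's payoff to defend at Dawn: p·5 + (1−p)·3 = 2p + 3
  -9p + 6 = 2p + 3  ⇒  -11p = -3  ⇒  p = 3/11.
General Blue's mix must leave General Red indifferent between attack at Dusk and attack at Dawn.
  General Red's expected payoff from attack at Dusk: q·3 + (1−q)·(-5) = 8q - 5
  General Red's expected payoff from attack at Dawn: q·(-6) + (1−q)·(-3) = -3q - 3
  8q - 5 = -3q - 3  ⇒  11q = 2  ⇒  q = 2/11.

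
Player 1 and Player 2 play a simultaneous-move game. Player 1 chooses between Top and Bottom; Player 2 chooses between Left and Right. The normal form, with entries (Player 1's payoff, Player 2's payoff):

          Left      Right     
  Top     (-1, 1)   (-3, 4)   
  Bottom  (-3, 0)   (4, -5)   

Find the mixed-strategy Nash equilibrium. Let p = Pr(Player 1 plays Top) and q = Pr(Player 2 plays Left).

Player 1's mix must leave Player 2 indifferent between Left and Right.
  Player 2's payoff from Left: p·1 + (1−p)·0 = p
  Player 2's payoff from Right: p·4 + (1−p)·(-5) = 9p - 5
  p = 9p - 5  ⇒  -8p = -5  ⇒  p = 5/8.
Player 2's mix must leave Player 1 indifferent between Top and Bottom.
  Player 1's payoff from Top: q·(-1) + (1−q)·(-3) = 2q - 3
  Player 1's payoff from Bottom: q·(-3) + (1−q)·4 = -7q + 4
  2q - 3 = -7q + 4  ⇒  9q = 7  ⇒  q = 7/9.

p = 5/8, q = 7/9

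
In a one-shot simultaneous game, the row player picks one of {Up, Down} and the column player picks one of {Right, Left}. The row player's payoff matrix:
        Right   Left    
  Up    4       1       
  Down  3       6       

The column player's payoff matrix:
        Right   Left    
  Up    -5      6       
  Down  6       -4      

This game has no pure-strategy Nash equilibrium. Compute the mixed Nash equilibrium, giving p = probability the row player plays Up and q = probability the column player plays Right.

p = 10/21, q = 5/6

For the column player to be willing to mix, the column player must be indifferent between Right and Left, which pins down the row player's mix.
  the column player's payoff from Right: p·(-5) + (1−p)·6 = -11p + 6
  the column player's payoff from Left: p·6 + (1−p)·(-4) = 10p - 4
  -11p + 6 = 10p - 4  ⇒  -21p = -10  ⇒  p = 10/21.
The column player's mix must leave the row player indifferent between Up and Down.
  the row player's expected payoff from Up: q·4 + (1−q)·1 = 3q + 1
  the row player's expected payoff from Down: q·3 + (1−q)·6 = -3q + 6
  3q + 1 = -3q + 6  ⇒  6q = 5  ⇒  q = 5/6.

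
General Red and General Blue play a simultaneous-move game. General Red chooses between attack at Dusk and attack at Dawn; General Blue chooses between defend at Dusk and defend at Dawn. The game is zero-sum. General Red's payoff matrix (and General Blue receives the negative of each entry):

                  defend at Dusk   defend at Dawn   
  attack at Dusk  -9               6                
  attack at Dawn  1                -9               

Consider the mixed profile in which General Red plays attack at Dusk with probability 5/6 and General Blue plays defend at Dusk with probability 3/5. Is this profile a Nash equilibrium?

Given General Red's mix p = 5/6, General Blue's payoff from defend at Dusk is 22/3 but from defend at Dawn is -7/2. General Blue strictly prefers defend at Dusk, so General Blue would not mix.
So the proposed profile is not a Nash equilibrium.

No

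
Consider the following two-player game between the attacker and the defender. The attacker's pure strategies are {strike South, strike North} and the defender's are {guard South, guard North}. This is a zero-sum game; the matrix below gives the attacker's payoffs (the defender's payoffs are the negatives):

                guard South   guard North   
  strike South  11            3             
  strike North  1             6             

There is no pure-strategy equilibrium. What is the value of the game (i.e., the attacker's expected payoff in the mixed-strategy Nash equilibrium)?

v = 63/13

In a mixed equilibrium the attacker is indifferent between strike South and strike North; this condition fixes q.
  the attacker's payoff from strike South: q·11 + (1−q)·3 = 8q + 3
  the attacker's payoff from strike North: q·1 + (1−q)·6 = -5q + 6
  8q + 3 = -5q + 6  ⇒  13q = 3  ⇒  q = 3/13.
The value is the attacker's expected payoff against this mix (using strike South): (3/13)·11 + (10/13)·3 = 63/13.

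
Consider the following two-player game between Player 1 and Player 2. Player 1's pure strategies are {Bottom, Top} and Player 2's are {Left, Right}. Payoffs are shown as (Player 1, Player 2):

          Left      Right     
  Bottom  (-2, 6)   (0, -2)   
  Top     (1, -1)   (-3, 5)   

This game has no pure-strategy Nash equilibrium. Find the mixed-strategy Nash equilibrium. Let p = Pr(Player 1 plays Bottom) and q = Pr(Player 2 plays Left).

p = 3/7, q = 1/2

Player 1's mix must leave Player 2 indifferent between Left and Right.
  Player 2's payoff from Left: p·6 + (1−p)·(-1) = 7p - 1
  Player 2's payoff from Right: p·(-2) + (1−p)·5 = -7p + 5
  7p - 1 = -7p + 5  ⇒  14p = 6  ⇒  p = 3/7.
In a mixed equilibrium Player 1 is indifferent between Bottom and Top; this condition fixes q.
  Player 1's payoff to Bottom: q·(-2) + (1−q)·0 = -2q
  Player 1's payoff to Top: q·1 + (1−q)·(-3) = 4q - 3
  -2q = 4q - 3  ⇒  -6q = -3  ⇒  q = 1/2.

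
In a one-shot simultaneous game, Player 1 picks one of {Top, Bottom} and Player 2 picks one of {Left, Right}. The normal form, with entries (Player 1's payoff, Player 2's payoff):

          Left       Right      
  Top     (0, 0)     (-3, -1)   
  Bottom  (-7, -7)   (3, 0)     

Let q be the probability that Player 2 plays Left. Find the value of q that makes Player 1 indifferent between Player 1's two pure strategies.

Player 1's indifference between Top and Bottom determines Player 2's mixing probability q:
  Player 1's payoff from Top: q·0 + (1−q)·(-3) = 3q - 3
  Player 1's payoff from Bottom: q·(-7) + (1−q)·3 = -10q + 3
  3q - 3 = -10q + 3  ⇒  13q = 6  ⇒  q = 6/13.

q = 6/13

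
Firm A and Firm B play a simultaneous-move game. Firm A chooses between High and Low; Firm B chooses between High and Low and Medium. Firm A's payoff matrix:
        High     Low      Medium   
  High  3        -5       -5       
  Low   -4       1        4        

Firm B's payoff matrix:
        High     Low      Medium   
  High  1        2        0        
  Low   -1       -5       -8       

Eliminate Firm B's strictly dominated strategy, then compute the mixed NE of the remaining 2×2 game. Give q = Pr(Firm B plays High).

q = 6/13

Firm B's strategy Medium is strictly dominated by Low: 2 > 0 and -5 > -8. Eliminate Medium.
Firm A's indifference between High and Low determines Firm B's mixing probability q:
  Firm A's payoff from High: q·3 + (1−q)·(-5) = 8q - 5
  Firm A's payoff from Low: q·(-4) + (1−q)·1 = -5q + 1
  8q - 5 = -5q + 1  ⇒  13q = 6  ⇒  q = 6/13.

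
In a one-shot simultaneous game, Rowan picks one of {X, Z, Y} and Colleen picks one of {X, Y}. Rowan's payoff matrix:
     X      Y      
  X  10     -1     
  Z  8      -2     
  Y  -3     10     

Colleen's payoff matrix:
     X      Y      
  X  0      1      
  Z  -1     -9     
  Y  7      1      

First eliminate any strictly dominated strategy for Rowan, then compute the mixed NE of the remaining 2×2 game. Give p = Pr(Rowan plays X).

Rowan's strategy Z is strictly dominated by X: 10 > 8 and -1 > -2. Eliminate Z.
In a mixed equilibrium Colleen is indifferent between X and Y; this condition fixes p.
  Colleen's payoff from X: p·0 + (1−p)·7 = -7p + 7
  Colleen's payoff from Y: p·1 + (1−p)·1 = 1
  -7p + 7 = 1  ⇒  -7p = -6  ⇒  p = 6/7.

p = 6/7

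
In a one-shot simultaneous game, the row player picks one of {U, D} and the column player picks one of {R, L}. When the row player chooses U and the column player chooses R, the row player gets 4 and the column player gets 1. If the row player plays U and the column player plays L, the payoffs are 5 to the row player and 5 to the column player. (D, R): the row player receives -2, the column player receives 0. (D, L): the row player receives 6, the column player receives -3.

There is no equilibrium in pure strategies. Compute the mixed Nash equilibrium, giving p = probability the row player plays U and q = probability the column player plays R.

The column player's indifference between R and L determines the row player's mixing probability p:
  the column player's expected payoff from R: p·1 + (1−p)·0 = p
  the column player's expected payoff from L: p·5 + (1−p)·(-3) = 8p - 3
  p = 8p - 3  ⇒  -7p = -3  ⇒  p = 3/7.
The column player's mix must leave the row player indifferent between U and D.
  the row player's expected payoff from U: q·4 + (1−q)·5 = -q + 5
  the row player's expected payoff from D: q·(-2) + (1−q)·6 = -8q + 6
  -q + 5 = -8q + 6  ⇒  7q = 1  ⇒  q = 1/7.

p = 3/7, q = 1/7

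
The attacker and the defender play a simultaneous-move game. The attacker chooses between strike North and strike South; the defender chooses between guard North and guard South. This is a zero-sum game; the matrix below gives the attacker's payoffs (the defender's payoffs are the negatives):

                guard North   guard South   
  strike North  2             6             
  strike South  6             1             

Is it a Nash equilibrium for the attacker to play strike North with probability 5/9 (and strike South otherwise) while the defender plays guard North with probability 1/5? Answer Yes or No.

Given the defender's mix q = 1/5, the attacker's payoff from strike North is 26/5 but from strike South is 2. The attacker strictly prefers strike North, so the attacker would not mix.
So the proposed profile is not a Nash equilibrium.

No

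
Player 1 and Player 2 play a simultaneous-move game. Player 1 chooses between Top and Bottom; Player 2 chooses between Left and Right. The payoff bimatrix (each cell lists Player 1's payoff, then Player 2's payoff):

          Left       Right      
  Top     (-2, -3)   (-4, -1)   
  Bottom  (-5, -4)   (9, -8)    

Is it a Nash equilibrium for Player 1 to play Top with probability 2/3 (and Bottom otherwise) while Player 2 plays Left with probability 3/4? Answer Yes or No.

No

Given Player 2's mix q = 3/4, Player 1's payoff from Top is -5/2 but from Bottom is -3/2. Player 1 strictly prefers Bottom, so Player 1 would not mix.
So the proposed profile is not a Nash equilibrium.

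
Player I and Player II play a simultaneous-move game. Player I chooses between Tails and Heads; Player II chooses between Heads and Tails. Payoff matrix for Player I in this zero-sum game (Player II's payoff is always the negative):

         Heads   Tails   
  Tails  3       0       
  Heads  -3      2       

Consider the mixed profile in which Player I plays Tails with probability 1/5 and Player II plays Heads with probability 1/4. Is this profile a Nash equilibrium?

No

Given Player I's mix p = 1/5, Player II's payoff from Heads is 9/5 but from Tails is -8/5. Player II strictly prefers Heads, so Player II would not mix.
So the proposed profile is not a Nash equilibrium.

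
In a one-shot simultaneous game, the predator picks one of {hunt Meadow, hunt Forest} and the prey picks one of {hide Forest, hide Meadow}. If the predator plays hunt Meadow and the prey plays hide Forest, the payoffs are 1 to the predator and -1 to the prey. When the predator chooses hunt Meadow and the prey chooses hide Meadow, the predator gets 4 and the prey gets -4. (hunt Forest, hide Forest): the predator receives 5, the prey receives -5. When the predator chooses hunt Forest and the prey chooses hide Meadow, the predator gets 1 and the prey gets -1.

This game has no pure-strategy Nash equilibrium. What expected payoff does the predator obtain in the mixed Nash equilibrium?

Set the predator's expected payoff from hunt Meadow equal to that from hunt Forest:
  the predator's payoff from hunt Meadow: q·1 + (1−q)·4 = -3q + 4
  the predator's payoff from hunt Forest: q·5 + (1−q)·1 = 4q + 1
  -3q + 4 = 4q + 1  ⇒  -7q = -3  ⇒  q = 3/7.
At equilibrium the predator is indifferent across rows, so the predator's payoff equals the payoff from hunt Meadow: (3/7)·1 + (4/7)·4 = 19/7.

19/7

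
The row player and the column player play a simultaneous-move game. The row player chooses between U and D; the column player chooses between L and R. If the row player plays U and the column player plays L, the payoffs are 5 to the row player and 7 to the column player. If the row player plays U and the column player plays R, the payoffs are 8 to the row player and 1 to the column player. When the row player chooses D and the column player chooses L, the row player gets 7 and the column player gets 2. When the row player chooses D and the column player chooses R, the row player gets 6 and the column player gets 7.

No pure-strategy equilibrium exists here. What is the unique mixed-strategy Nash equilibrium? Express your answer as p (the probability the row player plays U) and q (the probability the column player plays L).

p = 5/11, q = 1/2

In a mixed equilibrium the column player is indifferent between L and R; this condition fixes p.
  the column player's expected payoff from L: p·7 + (1−p)·2 = 5p + 2
  the column player's expected payoff from R: p·1 + (1−p)·7 = -6p + 7
  5p + 2 = -6p + 7  ⇒  11p = 5  ⇒  p = 5/11.
The row player's indifference between U and D determines the column player's mixing probability q:
  the row player's expected payoff from U: q·5 + (1−q)·8 = -3q + 8
  the row player's expected payoff from D: q·7 + (1−q)·6 = q + 6
  -3q + 8 = q + 6  ⇒  -4q = -2  ⇒  q = 1/2.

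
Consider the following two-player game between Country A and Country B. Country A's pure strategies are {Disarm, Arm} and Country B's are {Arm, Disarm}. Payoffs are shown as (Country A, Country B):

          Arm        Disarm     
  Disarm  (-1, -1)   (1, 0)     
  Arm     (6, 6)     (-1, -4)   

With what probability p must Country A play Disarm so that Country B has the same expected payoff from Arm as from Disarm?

p = 10/11

Country B's indifference between Arm and Disarm determines Country A's mixing probability p:
  Country B's expected payoff from Arm: p·(-1) + (1−p)·6 = -7p + 6
  Country B's expected payoff from Disarm: p·0 + (1−p)·(-4) = 4p - 4
  -7p + 6 = 4p - 4  ⇒  -11p = -10  ⇒  p = 10/11.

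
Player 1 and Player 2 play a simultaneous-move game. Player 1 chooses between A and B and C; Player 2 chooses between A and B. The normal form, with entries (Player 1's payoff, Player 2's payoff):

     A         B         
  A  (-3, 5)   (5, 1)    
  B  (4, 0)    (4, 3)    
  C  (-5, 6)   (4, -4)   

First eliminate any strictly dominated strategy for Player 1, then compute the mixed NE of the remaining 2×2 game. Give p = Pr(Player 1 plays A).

Player 1's strategy C is strictly dominated by A: -3 > -5 and 5 > 4. Eliminate C.
For Player 2 to be willing to mix, Player 2 must be indifferent between A and B, which pins down Player 1's mix.
  Player 2's payoff from A: p·5 + (1−p)·0 = 5p
  Player 2's payoff from B: p·1 + (1−p)·3 = -2p + 3
  5p = -2p + 3  ⇒  7p = 3  ⇒  p = 3/7.

p = 3/7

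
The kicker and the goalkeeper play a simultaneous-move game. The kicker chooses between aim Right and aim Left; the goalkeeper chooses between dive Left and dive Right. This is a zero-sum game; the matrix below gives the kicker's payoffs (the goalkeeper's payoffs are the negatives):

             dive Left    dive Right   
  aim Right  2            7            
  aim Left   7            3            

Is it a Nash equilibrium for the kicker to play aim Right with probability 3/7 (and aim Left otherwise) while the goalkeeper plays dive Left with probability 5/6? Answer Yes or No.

No

Given the kicker's mix p = 3/7, the goalkeeper's payoff from dive Left is -34/7 but from dive Right is -33/7. The goalkeeper strictly prefers dive Right, so the goalkeeper would not mix.
So the proposed profile is not a Nash equilibrium.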